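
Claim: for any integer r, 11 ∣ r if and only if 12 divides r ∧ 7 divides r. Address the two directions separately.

Forward direction. This fails: take r = 11. Certainly 11 ∣ 11, but 12 ∤ 11.

Converse. This fails: take r = 84. Both 12 ∣ 84 and 7 ∣ 84, yet 84 is not a multiple of 11 (since 84 = 7·11 + 7), so 11 ∤ 84.

Neither implication holds.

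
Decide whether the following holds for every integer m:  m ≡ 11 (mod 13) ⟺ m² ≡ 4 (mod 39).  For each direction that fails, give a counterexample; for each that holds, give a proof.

[⇒] This fails: take m = 24. Then 24 ≡ 11 (mod 13), but 24² = 576 ≡ 30 (mod 39), not 4.

[⇐] This fails: take m = 2. Then 2² = 4 ≡ 4 (mod 39), yet 2 ≡ 2 (mod 13), not 11.

(⇒) fails and (⇐) fails.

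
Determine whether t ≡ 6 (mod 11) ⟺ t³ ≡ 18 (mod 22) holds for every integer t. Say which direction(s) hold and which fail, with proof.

(⇐) The residues r modulo 22 with r³ ≡ 18 (mod 22) are exactly {6}, and each is ≡ 6 (mod 11).

(⇒) This fails: take t = 17. Then 17 ≡ 6 (mod 11), but 17³ = 4913 ≡ 7 (mod 22), not 18.

The forward direction fails; the converse holds.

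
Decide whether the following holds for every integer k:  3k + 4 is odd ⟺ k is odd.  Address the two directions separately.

The biconditional holds.

(→) Suppose 3k + 4 is odd. Since 3 is odd, 3k and k have the same parity, so 3k + 4 ≡ k + 4 (mod 2). As 4 is even, 3k + 4 is odd exactly when k is odd. Thus k is odd.

(←) Conversely, suppose k is odd; write k = 2j + 1. Then 3k + 4 = 3·(2j + 1) + 4 = 2·3j + 7, which is odd.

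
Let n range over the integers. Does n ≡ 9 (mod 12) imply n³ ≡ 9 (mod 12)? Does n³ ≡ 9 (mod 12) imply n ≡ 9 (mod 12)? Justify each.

The biconditional holds.

Forward direction. Suppose n ≡ 9 (mod 12). Write n = 12j + 9. Then (12j + 9)³ = 1728j³ + 3888j² + 2916j + 729 = 12(144j³ + 324j² + 243j + 60) + 9, so n³ ≡ 9 (mod 12).

Converse. For the converse, argue contrapositively. If n ≢ 9 (mod 12), then n is congruent to one of 0, 1, 2, 3, 4, 5, 6, 7, 8, 10, 11 modulo 12, and these give n³ ≡ 0, 1, 8, 3, 4, 5, 0, 7, 8, 4, 11 respectively — never 9.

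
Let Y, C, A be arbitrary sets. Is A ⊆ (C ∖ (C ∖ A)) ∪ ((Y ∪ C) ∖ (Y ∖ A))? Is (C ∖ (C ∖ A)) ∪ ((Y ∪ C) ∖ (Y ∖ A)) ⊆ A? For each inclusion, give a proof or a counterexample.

Neither inclusion holds.

(⊆) This inclusion fails. Take Y = ∅, C = ∅, A = {1}; then 1 ∈ A but 1 ∉ (C ∖ (C ∖ A)) ∪ ((Y ∪ C) ∖ (Y ∖ A)).

(⊇) This inclusion fails. Take Y = ∅, C = {1}, A = ∅; then 1 ∈ (C ∖ (C ∖ A)) ∪ ((Y ∪ C) ∖ (Y ∖ A)) but 1 ∉ A.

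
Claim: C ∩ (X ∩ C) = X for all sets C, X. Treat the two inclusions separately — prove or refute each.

(⟸) This inclusion fails. Take C = ∅, X = {1}; then 1 ∈ X but 1 ∉ C ∩ (X ∩ C).

(⟹) Let x ∈ C ∩ (X ∩ C). Then x ∈ C ∩ X, from which x ∈ X.

(⊆) holds; (⊇) fails.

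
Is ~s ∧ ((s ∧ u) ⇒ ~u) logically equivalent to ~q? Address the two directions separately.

(⇒) fails and (⇐) fails.

(⇒) This fails. Under s = F, u = F, q = T, the left side is true but the right side is false.

(⇐) This fails. Under s = T, u = F, q = F, the left side is false but the right side is true.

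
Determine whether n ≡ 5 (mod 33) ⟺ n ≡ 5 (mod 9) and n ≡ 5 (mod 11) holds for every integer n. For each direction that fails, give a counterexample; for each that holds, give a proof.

(⇒) This fails: n = 38 gives 38 ≡ 5 (mod 33) but 38 ≡ 2 (mod 9), so the conjunction on the right does not hold.

(⇐) Conversely, if n ≡ 5 (mod 9) and n ≡ 5 (mod 11), then by the Chinese remainder theorem n ≡ 5 (mod 99). Since 5 ≡ 5 (mod 33) and 33 ∣ 99, we get n ≡ 5 (mod 33).

(⇒) fails; (⇐) holds.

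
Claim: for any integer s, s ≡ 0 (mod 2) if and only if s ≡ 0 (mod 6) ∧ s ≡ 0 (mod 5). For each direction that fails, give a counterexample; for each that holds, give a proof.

Only the converse holds.

[⇐] If s ≡ 0 (mod 6) and s ≡ 0 (mod 5), then by the Chinese remainder theorem s ≡ 0 (mod 30). Since 0 ≡ 0 (mod 2) and 2 ∣ 30, we get s ≡ 0 (mod 2).

[⇒] This fails: s = 2 gives 2 ≡ 0 (mod 2) but 2 ≡ 2 (mod 6), so the conjunction on the right does not hold.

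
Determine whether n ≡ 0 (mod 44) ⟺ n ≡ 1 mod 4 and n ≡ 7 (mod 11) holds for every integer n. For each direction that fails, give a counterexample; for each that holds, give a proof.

[⇒] This fails: n = 0 gives 0 ≡ 0 (mod 44) but 0 ≡ 0 (mod 4), so the conjunction on the right does not hold.

[⇐] This fails: n = 29 satisfies both congruences on the right (29 ≡ 1 mod 4 and 29 ≡ 7 mod 11) yet 29 ≡ 29 (mod 44), not 0.

Neither implication holds.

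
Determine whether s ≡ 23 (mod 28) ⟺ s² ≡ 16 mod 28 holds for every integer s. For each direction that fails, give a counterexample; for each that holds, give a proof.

(⟹) This fails: take s = 23. Then 23 ≡ 23 (mod 28), but 23² = 529 ≡ 25 (mod 28), not 16.

(⟸) This fails: take s = 4. Then 4² = 16 ≡ 16 (mod 28), yet 4 ≡ 4 (mod 28), not 23.

(⇒) fails and (⇐) fails.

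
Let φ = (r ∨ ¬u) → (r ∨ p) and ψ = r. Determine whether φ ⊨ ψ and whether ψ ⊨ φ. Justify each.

The forward direction fails; the converse holds.

[⇒] This fails. Under u = T, r = F, p = F, the left side is true but the right side is false.

[⇐] Assume the antecedent. If u is true, (r ∨ ¬u) → (r ∨ p) reduces to true regardless of the other variables. If u is false, the antecedent forces (u = F, r = T, p = F) or (u = F, r = T, p = T), and (r ∨ ¬u) → (r ∨ p) holds there. Either way (r ∨ ¬u) → (r ∨ p) holds.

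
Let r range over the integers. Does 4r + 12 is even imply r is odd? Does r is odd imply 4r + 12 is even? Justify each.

(⟹) This fails: take r = 0. Then 4r + 12 = 12, which is even, yet r = 0 is even, not odd.

(⟸) Suppose r is odd. Since 4 is even, 4r is even for every r, so 4r + 12 has the same parity as 12, which is even. Hence 4r + 12 is even.

(⇒) fails; (⇐) holds.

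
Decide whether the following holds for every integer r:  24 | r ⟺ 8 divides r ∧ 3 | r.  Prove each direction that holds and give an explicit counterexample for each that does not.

(→) If 24 ∣ r, write r = 24q. Since 24 = 3·8, r = 8·(3q), so 8 ∣ r; and since 24 = 8·3, r = 3·(8q), so 3 ∣ r.

(←) Suppose 8 ∣ r and 3 ∣ r. Any common multiple of 8 and 3 is a multiple of their lcm; here gcd(8, 3) = 1, so lcm(8, 3) = 8·3 = 24, so 24 ∣ r.

Equivalent; both directions hold.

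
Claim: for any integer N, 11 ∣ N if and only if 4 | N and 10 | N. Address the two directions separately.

Neither implication holds.

(⇒) This fails: take N = 11. Certainly 11 ∣ 11, but 4 ∤ 11.

(⇐) This fails: take N = 20. Both 4 ∣ 20 and 10 ∣ 20, yet 20 is not a multiple of 11 (since 20 = 1·11 + 9), so 11 ∤ 20.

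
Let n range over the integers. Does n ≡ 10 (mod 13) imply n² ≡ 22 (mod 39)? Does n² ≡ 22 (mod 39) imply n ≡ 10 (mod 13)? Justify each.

Forward direction. This fails: take n = 36. Then 36 ≡ 10 (mod 13), but 36² = 1296 ≡ 9 (mod 39), not 22.

Converse. This fails: take n = 16. Then 16² = 256 ≡ 22 (mod 39), yet 16 ≡ 3 (mod 13), not 10.

Neither implication holds.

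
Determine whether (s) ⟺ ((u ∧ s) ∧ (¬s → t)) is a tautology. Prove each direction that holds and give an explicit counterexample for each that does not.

Only the reverse direction holds.

[⇐] Assume the antecedent. If u is true, the antecedent forces (u = T, s = T, t = F) or (u = T, s = T, t = T), and s holds there. If u is false, the antecedent cannot hold. Either way s holds.

[⇒] This fails. Under u = F, s = T, t = F, the left side is true but the right side is false.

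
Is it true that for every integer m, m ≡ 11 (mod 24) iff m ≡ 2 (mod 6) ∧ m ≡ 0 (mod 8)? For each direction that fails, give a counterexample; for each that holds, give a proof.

(⟹) This fails: m = 11 gives 11 ≡ 11 (mod 24) but 11 ≡ 5 (mod 6), so the conjunction on the right does not hold.

(⟸) This fails: m = 8 satisfies both congruences on the right (8 ≡ 2 mod 6 and 8 ≡ 0 mod 8) yet 8 ≡ 8 (mod 24), not 11.

Neither implication holds.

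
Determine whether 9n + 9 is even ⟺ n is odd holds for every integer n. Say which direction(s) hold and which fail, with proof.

The biconditional holds.

(⟹) Suppose 9n + 9 is even. Since 9 is odd, 9n and n have the same parity, so 9n + 9 ≡ n + 9 (mod 2). As 9 is odd, 9n + 9 is even exactly when n is odd. Thus n is odd.

(⟸) Conversely, suppose n is odd; write n = 2j + 1. Then 9n + 9 = 9·(2j + 1) + 9 = 2·9j + 18, which is even.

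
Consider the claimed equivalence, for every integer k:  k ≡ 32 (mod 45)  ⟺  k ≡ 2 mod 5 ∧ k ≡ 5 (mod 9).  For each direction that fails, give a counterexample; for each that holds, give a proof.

Both directions hold.

(⟹) Suppose k ≡ 32 (mod 45); write k = 45j + 32. Since 5 ∣ 45, reducing mod 5 gives k ≡ 32 ≡ 2 (mod 5); since 9 ∣ 45, reducing mod 9 gives k ≡ 32 ≡ 5 (mod 9).

(⟸) Conversely, if k ≡ 2 (mod 5) and k ≡ 5 (mod 9), then by the Chinese remainder theorem k ≡ 32 (mod 45). This is exactly k ≡ 32 (mod 45).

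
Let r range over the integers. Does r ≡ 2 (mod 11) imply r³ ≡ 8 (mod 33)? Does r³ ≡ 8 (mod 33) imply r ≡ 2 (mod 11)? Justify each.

Not equivalent: only (⇐) holds.

[⇐] The residues r modulo 33 with r³ ≡ 8 (mod 33) are exactly {2}, and each is ≡ 2 (mod 11).

[⇒] This fails: take r = 13. Then 13 ≡ 2 (mod 11), but 13³ = 2197 ≡ 19 (mod 33), not 8.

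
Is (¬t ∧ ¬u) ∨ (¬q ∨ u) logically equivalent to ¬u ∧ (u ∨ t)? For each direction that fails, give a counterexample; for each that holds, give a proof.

(⇒) fails and (⇐) fails.

(⟹) This fails. Under q = F, u = F, t = F, the left side is true but the right side is false.

(⟸) This fails. Under q = T, u = F, t = T, the left side is false but the right side is true.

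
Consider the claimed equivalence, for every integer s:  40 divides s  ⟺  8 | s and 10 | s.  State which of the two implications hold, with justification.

(⇒) If 40 ∣ s, write s = 40q. Since 40 = 5·8, s = 8·(5q), so 8 ∣ s; and since 40 = 4·10, s = 10·(4q), so 10 ∣ s.

(⇐) Suppose 8 ∣ s and 10 ∣ s. Any common multiple of 8 and 10 is a multiple of their lcm; here lcm(8, 10) = 8·10/gcd(8, 10) = 80/2 = 40, so 40 ∣ s.

The biconditional holds.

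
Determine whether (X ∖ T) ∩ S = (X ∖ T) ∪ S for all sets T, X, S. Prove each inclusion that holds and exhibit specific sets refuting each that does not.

(⟹) Let x ∈ (X ∖ T) ∩ S. Then x ∈ X ∩ S and x ∉ T, from which x ∈ (X ∖ T) ∪ S.

(⟸) This inclusion fails. Take T = ∅, X = {1}, S = ∅; then 1 ∈ (X ∖ T) ∪ S but 1 ∉ (X ∖ T) ∩ S.

(⊆) holds; (⊇) fails.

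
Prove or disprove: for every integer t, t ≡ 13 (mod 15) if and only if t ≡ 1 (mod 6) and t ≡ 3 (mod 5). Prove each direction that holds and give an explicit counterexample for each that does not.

Not equivalent: only (⇐) holds.

(→) This fails: t = 28 gives 28 ≡ 13 (mod 15) but 28 ≡ 4 (mod 6), so the conjunction on the right does not hold.

(←) Conversely, if t ≡ 1 (mod 6) and t ≡ 3 (mod 5), then by the Chinese remainder theorem t ≡ 13 (mod 30). Since 13 ≡ 13 (mod 15) and 15 ∣ 30, we get t ≡ 13 (mod 15).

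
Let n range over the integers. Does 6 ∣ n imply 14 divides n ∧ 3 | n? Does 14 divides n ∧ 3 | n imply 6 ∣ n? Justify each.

(⇒) This fails: take n = 6. Certainly 6 ∣ 6, but 14 ∤ 6.

(⇐) Suppose 14 ∣ n and 3 ∣ n. Any common multiple of 14 and 3 is a multiple of their lcm; here gcd(14, 3) = 1, so lcm(14, 3) = 14·3 = 42, so 42 ∣ n. Since 6 ∣ 42, it follows that 6 ∣ n.

The forward direction fails; the converse holds.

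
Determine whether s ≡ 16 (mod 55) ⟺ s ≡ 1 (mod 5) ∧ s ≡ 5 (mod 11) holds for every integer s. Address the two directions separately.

(←) If s ≡ 1 (mod 5) and s ≡ 5 (mod 11), then by the Chinese remainder theorem s ≡ 16 (mod 55). This is exactly s ≡ 16 (mod 55).

(→) Suppose s ≡ 16 (mod 55); write s = 55j + 16. Since 5 ∣ 55, reducing mod 5 gives s ≡ 16 ≡ 1 (mod 5); since 11 ∣ 55, reducing mod 11 gives s ≡ 16 ≡ 5 (mod 11).

Equivalent; both directions hold.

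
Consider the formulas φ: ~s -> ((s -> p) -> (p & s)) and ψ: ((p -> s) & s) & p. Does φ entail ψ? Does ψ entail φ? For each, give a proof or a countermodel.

[⇐] Assume the antecedent. If p is true, the antecedent forces (p = T, s = T), and ~s -> ((s -> p) -> (p & s)) holds there. If p is false, the antecedent cannot hold. Either way ~s -> ((s -> p) -> (p & s)) holds.

[⇒] This fails. Under p = F, s = T, the left side is true but the right side is false.

Only the reverse direction holds.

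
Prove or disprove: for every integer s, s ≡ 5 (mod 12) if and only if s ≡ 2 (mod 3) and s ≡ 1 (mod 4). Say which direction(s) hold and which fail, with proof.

Both implications hold.

(⟹) Suppose s ≡ 5 (mod 12); write s = 12j + 5. Since 3 ∣ 12, reducing mod 3 gives s ≡ 5 ≡ 2 (mod 3); since 4 ∣ 12, reducing mod 4 gives s ≡ 5 ≡ 1 (mod 4).

(⟸) Conversely, if s ≡ 2 (mod 3) and s ≡ 1 (mod 4), then by the Chinese remainder theorem s ≡ 5 (mod 12). This is exactly s ≡ 5 (mod 12).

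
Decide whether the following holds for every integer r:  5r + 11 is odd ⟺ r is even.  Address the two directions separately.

Converse. Suppose r is even; write r = 2j. Then 5r + 11 = 5·(2j) + 11 = 2·5j + 11, which is odd.

Forward direction. Suppose 5r + 11 is odd. Since 5 is odd, 5r and r have the same parity, so 5r + 11 ≡ r + 11 (mod 2). As 11 is odd, 5r + 11 is odd exactly when r is even. Thus r is even.

Equivalent; both directions hold.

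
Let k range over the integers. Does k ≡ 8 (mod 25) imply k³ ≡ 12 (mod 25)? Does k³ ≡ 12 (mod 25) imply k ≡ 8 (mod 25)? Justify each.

Both directions hold.

(→) Suppose k ≡ 8 (mod 25). Write k = 25j + 8. Then (25j + 8)³ = 15625j³ + 15000j² + 4800j + 512 = 25(625j³ + 600j² + 192j + 20) + 12, so k³ ≡ 12 (mod 25).

(←) Conversely, suppose k³ ≡ 12 (mod 25). The only residue r in {0, …, 24} with r³ ≡ 12 (mod 25) is r = 8, so k ≡ 8 (mod 25).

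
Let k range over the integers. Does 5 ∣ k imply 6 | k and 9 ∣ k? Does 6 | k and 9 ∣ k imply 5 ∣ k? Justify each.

(⟹) This fails: take k = 5. Certainly 5 ∣ 5, but 6 ∤ 5.

(⟸) This fails: take k = 18. Both 6 ∣ 18 and 9 ∣ 18, yet 18 is not a multiple of 5 (since 18 = 3·5 + 3), so 5 ∤ 18.

Neither implication holds.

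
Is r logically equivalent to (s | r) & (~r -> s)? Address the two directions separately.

[⇒] Assume the antecedent. If r is true, (s | r) & (~r -> s) reduces to true regardless of the other variables. If r is false, the antecedent cannot hold. Either way (s | r) & (~r -> s) holds.

[⇐] This fails. Under r = F, s = T, the left side is false but the right side is true.

(⇒) holds; (⇐) fails.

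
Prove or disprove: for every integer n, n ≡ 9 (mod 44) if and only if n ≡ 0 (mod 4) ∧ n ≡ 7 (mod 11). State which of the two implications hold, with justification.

(⇒) fails and (⇐) fails.

(⇒) This fails: n = 9 gives 9 ≡ 9 (mod 44) but 9 ≡ 1 (mod 4), so the conjunction on the right does not hold.

(⇐) This fails: n = 40 satisfies both congruences on the right (40 ≡ 0 mod 4 and 40 ≡ 7 mod 11) yet 40 ≡ 40 (mod 44), not 9.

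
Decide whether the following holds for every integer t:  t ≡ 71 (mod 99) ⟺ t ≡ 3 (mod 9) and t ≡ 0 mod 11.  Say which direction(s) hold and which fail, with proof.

(⟹) This fails: t = 71 gives 71 ≡ 71 (mod 99) but 71 ≡ 8 (mod 9), so the conjunction on the right does not hold.

(⟸) This fails: t = 66 satisfies both congruences on the right (66 ≡ 3 mod 9 and 66 ≡ 0 mod 11) yet 66 ≡ 66 (mod 99), not 71.

Neither implication holds.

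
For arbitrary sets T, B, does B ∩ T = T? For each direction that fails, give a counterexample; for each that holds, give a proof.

(⊆) holds; (⊇) fails.

Forward inclusion. Let x ∈ B ∩ T. Then x ∈ T ∩ B, from which x ∈ T.

Reverse inclusion. This inclusion fails. Take T = {1}, B = ∅; then 1 ∈ T but 1 ∉ B ∩ T.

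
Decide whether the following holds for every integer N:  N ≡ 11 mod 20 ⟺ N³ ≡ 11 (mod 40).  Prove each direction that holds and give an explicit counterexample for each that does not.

(⇒) This fails: take N = 31. Then 31 ≡ 11 (mod 20), but 31³ = 29791 ≡ 31 (mod 40), not 11.

(⇐) Conversely, the residues r modulo 40 with r³ ≡ 11 (mod 40) are exactly {11}, and each is ≡ 11 (mod 20).

Only the reverse direction holds.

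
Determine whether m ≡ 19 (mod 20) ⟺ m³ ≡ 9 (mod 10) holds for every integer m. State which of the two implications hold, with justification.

(⇒) holds; (⇐) fails.

Forward direction. Suppose m ≡ 19 (mod 20). Then m³ ≡ 19³ = 6859 (mod 20), and since 10 ∣ 20, also m³ ≡ 9 (mod 10).

Converse. This fails: take m = 9. Then 9³ = 729 ≡ 9 (mod 10), yet 9 ≡ 9 (mod 20), not 19.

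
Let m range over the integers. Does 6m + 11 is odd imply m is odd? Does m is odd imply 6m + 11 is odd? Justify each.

(⇒) This fails: take m = 6. Then 6m + 11 = 47, which is odd, yet m = 6 is even, not odd.

(⇐) Suppose m is odd. Since 6 is even, 6m is even for every m, so 6m + 11 has the same parity as 11, which is odd. Hence 6m + 11 is odd.

(⇒) fails; (⇐) holds.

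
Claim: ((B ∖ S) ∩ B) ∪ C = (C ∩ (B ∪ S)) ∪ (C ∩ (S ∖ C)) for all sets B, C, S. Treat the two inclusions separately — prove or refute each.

Only the reverse inclusion holds.

(⟹) This inclusion fails. Take B = {1}, C = ∅, S = ∅; then 1 ∈ ((B ∖ S) ∩ B) ∪ C but 1 ∉ (C ∩ (B ∪ S)) ∪ (C ∩ (S ∖ C)).

(⟸) Let x ∈ (C ∩ (B ∪ S)) ∪ (C ∩ (S ∖ C)). Then either x ∈ B ∩ C and x ∉ S; or x ∈ C ∩ S and x ∉ B; or x ∈ B ∩ C ∩ S. In each case x ∈ ((B ∖ S) ∩ B) ∪ C, so (C ∩ (B ∪ S)) ∪ (C ∩ (S ∖ C)) ⊆ ((B ∖ S) ∩ B) ∪ C.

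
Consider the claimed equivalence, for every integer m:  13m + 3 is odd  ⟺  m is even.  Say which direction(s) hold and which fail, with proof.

(⇒) Suppose 13m + 3 is odd. Since 13 is odd, 13m and m have the same parity, so 13m + 3 ≡ m + 3 (mod 2). As 3 is odd, 13m + 3 is odd exactly when m is even. Thus m is even.

(⇐) Conversely, suppose m is even; write m = 2j. Then 13m + 3 = 13·(2j) + 3 = 2·13j + 3, which is odd.

Both directions hold; the statement is true.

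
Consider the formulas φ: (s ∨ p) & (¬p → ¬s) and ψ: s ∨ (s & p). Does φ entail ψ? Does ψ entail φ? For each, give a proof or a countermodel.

[⇒] This fails. Under s = F, p = T, the left side is true but the right side is false.

[⇐] This fails. Under s = T, p = F, the left side is false but the right side is true.

(⇒) fails and (⇐) fails.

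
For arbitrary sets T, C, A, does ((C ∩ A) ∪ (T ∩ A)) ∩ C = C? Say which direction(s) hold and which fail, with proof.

Reverse inclusion. This inclusion fails. Take T = ∅, C = {1}, A = ∅; then 1 ∈ C but 1 ∉ ((C ∩ A) ∪ (T ∩ A)) ∩ C.

Forward inclusion. Let x ∈ ((C ∩ A) ∪ (T ∩ A)) ∩ C. Then either x ∈ C ∩ A and x ∉ T; or x ∈ T ∩ C ∩ A. In each case x ∈ C, so ((C ∩ A) ∪ (T ∩ A)) ∩ C ⊆ C.

The sets are not equal: only the forward inclusion holds.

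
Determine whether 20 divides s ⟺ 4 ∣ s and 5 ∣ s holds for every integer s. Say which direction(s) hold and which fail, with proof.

Both implications hold.

(⇐) Suppose 4 ∣ s and 5 ∣ s. Any common multiple of 4 and 5 is a multiple of their lcm; here gcd(4, 5) = 1, so lcm(4, 5) = 4·5 = 20, so 20 ∣ s.

(⇒) If 20 ∣ s, write s = 20q. Since 20 = 5·4, s = 4·(5q), so 4 ∣ s; and since 20 = 4·5, s = 5·(4q), so 5 ∣ s.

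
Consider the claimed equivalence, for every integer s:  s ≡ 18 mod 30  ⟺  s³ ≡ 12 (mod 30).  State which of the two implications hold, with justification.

(→) Suppose s ≡ 18 mod 30. Write s = 30j + 18. Then (30j + 18)³ = 27000j³ + 48600j² + 29160j + 5832 = 30(900j³ + 1620j² + 972j + 194) + 12, so s³ ≡ 12 (mod 30).

(←) Conversely, suppose s³ ≡ 12 (mod 30). The only residue r in {0, …, 29} with r³ ≡ 12 (mod 30) is r = 18, so s ≡ 18 (mod 30).

Both implications hold.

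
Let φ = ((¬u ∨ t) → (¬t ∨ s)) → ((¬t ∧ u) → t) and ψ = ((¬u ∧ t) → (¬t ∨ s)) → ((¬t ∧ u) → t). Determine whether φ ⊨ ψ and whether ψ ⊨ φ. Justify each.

Both implications hold.

(⇒) Assume the antecedent. If t is true, the consequent reduces to true regardless of the other variables. If t is false, the antecedent forces (s = F, t = F, u = F) or (s = T, t = F, u = F), and the consequent holds there. Either way the consequent holds.

(⇐) Assume the antecedent. If t is true, the consequent reduces to true regardless of the other variables. If t is false, the antecedent forces (s = F, t = F, u = F) or (s = T, t = F, u = F), and the consequent holds there. Either way the consequent holds.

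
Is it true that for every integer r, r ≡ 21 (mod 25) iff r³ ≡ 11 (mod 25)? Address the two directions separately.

(⟹) Suppose r ≡ 21 (mod 25). Write r = 25j + 21. Then (25j + 21)³ = 15625j³ + 39375j² + 33075j + 9261 = 25(625j³ + 1575j² + 1323j + 370) + 11, so r³ ≡ 11 (mod 25).

(⟸) Conversely, suppose r³ ≡ 11 (mod 25). The only residue r in {0, …, 24} with r³ ≡ 11 (mod 25) is r = 21, so r ≡ 21 (mod 25).

Both directions hold.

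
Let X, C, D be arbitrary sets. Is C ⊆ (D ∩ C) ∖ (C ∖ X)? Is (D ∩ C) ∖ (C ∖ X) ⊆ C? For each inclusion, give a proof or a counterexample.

Forward inclusion. This inclusion fails. Take X = ∅, C = {1}, D = ∅; then 1 ∈ C but 1 ∉ (D ∩ C) ∖ (C ∖ X).

Reverse inclusion. Let x ∈ (D ∩ C) ∖ (C ∖ X). Then x ∈ X ∩ C ∩ D, from which x ∈ C.

Only the reverse inclusion holds.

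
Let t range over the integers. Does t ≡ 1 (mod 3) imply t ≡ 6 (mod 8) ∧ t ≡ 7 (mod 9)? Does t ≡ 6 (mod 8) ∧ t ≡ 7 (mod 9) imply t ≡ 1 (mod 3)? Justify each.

(⇒) fails; (⇐) holds.

(←) If t ≡ 6 (mod 8) and t ≡ 7 (mod 9), then by the Chinese remainder theorem t ≡ 70 (mod 72). Since 70 ≡ 1 (mod 3) and 3 ∣ 72, we get t ≡ 1 (mod 3).

(→) This fails: t = 1 gives 1 ≡ 1 (mod 3) but 1 ≡ 1 (mod 8), so the conjunction on the right does not hold.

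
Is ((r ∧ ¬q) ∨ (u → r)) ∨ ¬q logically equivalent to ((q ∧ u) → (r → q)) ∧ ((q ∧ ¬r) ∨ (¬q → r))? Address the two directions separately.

Neither implication holds.

(⟹) This fails. Under q = F, r = F, u = F, the left side is true but the right side is false.

(⟸) This fails. Under q = T, r = F, u = T, the left side is false but the right side is true.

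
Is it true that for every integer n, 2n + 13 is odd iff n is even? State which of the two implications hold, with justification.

(⇒) This fails: take n = 7. Then 2n + 13 = 27, which is odd, yet n = 7 is odd, not even.

(⇐) Suppose n is even. Since 2 is even, 2n is even for every n, so 2n + 13 has the same parity as 13, which is odd. Hence 2n + 13 is odd.

(⇒) fails; (⇐) holds.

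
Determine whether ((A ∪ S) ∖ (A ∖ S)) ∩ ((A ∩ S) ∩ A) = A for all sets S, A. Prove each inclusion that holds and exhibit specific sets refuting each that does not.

(⟹) Let x ∈ ((A ∪ S) ∖ (A ∖ S)) ∩ ((A ∩ S) ∩ A). Then x ∈ S ∩ A, from which x ∈ A.

(⟸) This inclusion fails. Take S = ∅, A = {1}; then 1 ∈ A but 1 ∉ ((A ∪ S) ∖ (A ∖ S)) ∩ ((A ∩ S) ∩ A).

Only the forward inclusion holds.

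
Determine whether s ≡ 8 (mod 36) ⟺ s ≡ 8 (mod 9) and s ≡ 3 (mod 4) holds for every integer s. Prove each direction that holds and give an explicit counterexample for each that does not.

Neither direction holds.

(→) This fails: s = 8 gives 8 ≡ 8 (mod 36) but 8 ≡ 0 (mod 4), so the conjunction on the right does not hold.

(←) This fails: s = 35 satisfies both congruences on the right (35 ≡ 8 mod 9 and 35 ≡ 3 mod 4) yet 35 ≡ 35 (mod 36), not 8.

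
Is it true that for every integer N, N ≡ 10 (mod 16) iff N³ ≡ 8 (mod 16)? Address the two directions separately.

(⇒) holds; (⇐) fails.

[⇒] Suppose N ≡ 10 (mod 16). Write N = 16j + 10. Then (16j + 10)³ = 4096j³ + 7680j² + 4800j + 1000 = 16(256j³ + 480j² + 300j + 62) + 8, so N³ ≡ 8 (mod 16).

[⇐] This fails: take N = 2. Then 2³ = 8 ≡ 8 (mod 16), yet 2 ≡ 2 (mod 16), not 10.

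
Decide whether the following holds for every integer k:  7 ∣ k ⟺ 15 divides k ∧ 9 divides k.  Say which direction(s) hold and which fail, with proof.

Neither direction holds.

[⇒] This fails: take k = 7. Certainly 7 ∣ 7, but 15 ∤ 7.

[⇐] This fails: take k = 45. Both 15 ∣ 45 and 9 ∣ 45, yet 45 is not a multiple of 7 (since 45 = 6·7 + 3), so 7 ∤ 45.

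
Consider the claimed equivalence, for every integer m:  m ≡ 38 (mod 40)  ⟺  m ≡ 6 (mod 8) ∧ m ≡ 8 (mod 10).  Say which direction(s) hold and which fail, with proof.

Both implications hold.

Forward direction. Suppose m ≡ 38 (mod 40); write m = 40j + 38. Since 8 ∣ 40, reducing mod 8 gives m ≡ 38 ≡ 6 (mod 8); since 10 ∣ 40, reducing mod 10 gives m ≡ 38 ≡ 8 (mod 10).

Converse. If m ≡ 6 (mod 8) and m ≡ 8 (mod 10), then by the Chinese remainder theorem m ≡ 38 (mod 40). This is exactly m ≡ 38 (mod 40).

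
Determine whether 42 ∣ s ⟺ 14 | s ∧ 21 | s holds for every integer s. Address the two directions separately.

Both directions hold; the statement is true.

[⇒] If 42 ∣ s, write s = 42q. Since 42 = 3·14, s = 14·(3q), so 14 ∣ s; and since 42 = 2·21, s = 21·(2q), so 21 ∣ s.

[⇐] Suppose 14 ∣ s and 21 ∣ s. Any common multiple of 14 and 21 is a multiple of their lcm; here lcm(14, 21) = 14·21/gcd(14, 21) = 294/7 = 42, so 42 ∣ s.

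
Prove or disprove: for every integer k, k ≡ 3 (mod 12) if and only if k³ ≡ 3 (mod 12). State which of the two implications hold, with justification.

[⇒] Suppose k ≡ 3 (mod 12). Write k = 12j + 3. Then (12j + 3)³ = 1728j³ + 1296j² + 324j + 27 = 12(144j³ + 108j² + 27j + 2) + 3, so k³ ≡ 3 (mod 12).

[⇐] Conversely, suppose k³ ≡ 3 (mod 12). The only residue r in {0, …, 11} with r³ ≡ 3 (mod 12) is r = 3, so k ≡ 3 (mod 12).

The biconditional holds.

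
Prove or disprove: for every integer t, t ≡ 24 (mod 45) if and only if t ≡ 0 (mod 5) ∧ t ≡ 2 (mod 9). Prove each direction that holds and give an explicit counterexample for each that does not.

Neither implication holds.

(⟹) This fails: t = 24 gives 24 ≡ 24 (mod 45) but 24 ≡ 4 (mod 5), so the conjunction on the right does not hold.

(⟸) This fails: t = 20 satisfies both congruences on the right (20 ≡ 0 mod 5 and 20 ≡ 2 mod 9) yet 20 ≡ 20 (mod 45), not 24.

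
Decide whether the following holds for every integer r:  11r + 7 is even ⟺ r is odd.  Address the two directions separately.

(⟹) Suppose 11r + 7 is even. Since 11 is odd, 11r and r have the same parity, so 11r + 7 ≡ r + 7 (mod 2). As 7 is odd, 11r + 7 is even exactly when r is odd. Thus r is odd.

(⟸) Conversely, suppose r is odd; write r = 2j + 1. Then 11r + 7 = 11·(2j + 1) + 7 = 2·11j + 18, which is even.

Both directions hold.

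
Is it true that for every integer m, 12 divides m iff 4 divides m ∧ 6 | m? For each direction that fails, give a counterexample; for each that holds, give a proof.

Both implications hold.

(⇒) If 12 ∣ m, write m = 12q. Since 12 = 3·4, m = 4·(3q), so 4 ∣ m; and since 12 = 2·6, m = 6·(2q), so 6 ∣ m.

(⇐) Suppose 4 ∣ m and 6 ∣ m. Any common multiple of 4 and 6 is a multiple of their lcm; here lcm(4, 6) = 4·6/gcd(4, 6) = 24/2 = 12, so 12 ∣ m.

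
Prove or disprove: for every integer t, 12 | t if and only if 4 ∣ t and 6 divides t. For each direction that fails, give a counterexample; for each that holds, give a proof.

(→) If 12 ∣ t, write t = 12q. Since 12 = 3·4, t = 4·(3q), so 4 ∣ t; and since 12 = 2·6, t = 6·(2q), so 6 ∣ t.

(←) Suppose 4 ∣ t and 6 ∣ t. Any common multiple of 4 and 6 is a multiple of their lcm; here lcm(4, 6) = 4·6/gcd(4, 6) = 24/2 = 12, so 12 ∣ t.

Equivalent; both directions hold.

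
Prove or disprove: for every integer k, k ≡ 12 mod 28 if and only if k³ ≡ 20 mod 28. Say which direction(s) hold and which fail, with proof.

Only the forward direction holds.

(⇒) Suppose k ≡ 12 mod 28. Write k = 28j + 12. Then (28j + 12)³ = 21952j³ + 28224j² + 12096j + 1728 = 28(784j³ + 1008j² + 432j + 61) + 20, so k³ ≡ 20 (mod 28).

(⇐) This fails: take k = 6. Then 6³ = 216 ≡ 20 (mod 28), yet 6 ≡ 6 (mod 28), not 12.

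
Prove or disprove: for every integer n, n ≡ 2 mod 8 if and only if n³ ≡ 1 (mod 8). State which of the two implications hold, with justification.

[⇒] This fails: take n = 2. Then 2 ≡ 2 (mod 8), but 2³ = 8 ≡ 0 (mod 8), not 1.

[⇐] This fails: take n = 1. Then 1³ = 1 ≡ 1 (mod 8), yet 1 ≡ 1 (mod 8), not 2.

Neither direction holds.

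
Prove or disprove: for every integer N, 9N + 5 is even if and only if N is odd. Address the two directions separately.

Converse. Suppose N is odd; write N = 2j + 1. Then 9N + 5 = 9·(2j + 1) + 5 = 2·9j + 14, which is even.

Forward direction. Suppose 9N + 5 is even. Since 9 is odd, 9N and N have the same parity, so 9N + 5 ≡ N + 5 (mod 2). As 5 is odd, 9N + 5 is even exactly when N is odd. Thus N is odd.

The biconditional holds.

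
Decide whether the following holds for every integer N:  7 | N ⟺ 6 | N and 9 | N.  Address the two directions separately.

Neither implication holds.

Forward direction. This fails: take N = 7. Certainly 7 ∣ 7, but 6 ∤ 7.

Converse. This fails: take N = 18. Both 6 ∣ 18 and 9 ∣ 18, yet 18 is not a multiple of 7 (since 18 = 2·7 + 4), so 7 ∤ 18.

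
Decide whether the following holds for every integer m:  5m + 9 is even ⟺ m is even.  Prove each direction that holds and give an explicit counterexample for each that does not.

(⟹) This fails: m = 1 gives 5m + 9 = 14, which is even, but 1 is odd, not even.

(⟸) This also fails: m = 6 is even, but 5m + 9 = 39 is odd, not even.

(⇒) fails and (⇐) fails.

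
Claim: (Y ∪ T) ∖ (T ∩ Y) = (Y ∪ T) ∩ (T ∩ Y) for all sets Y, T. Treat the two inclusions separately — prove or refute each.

(⟹) This inclusion fails. Take Y = {1}, T = ∅; then 1 ∈ (Y ∪ T) ∖ (T ∩ Y) but 1 ∉ (Y ∪ T) ∩ (T ∩ Y).

(⟸) This inclusion fails. Take Y = {1}, T = {1}; then 1 ∈ (Y ∪ T) ∩ (T ∩ Y) but 1 ∉ (Y ∪ T) ∖ (T ∩ Y).

Neither inclusion holds.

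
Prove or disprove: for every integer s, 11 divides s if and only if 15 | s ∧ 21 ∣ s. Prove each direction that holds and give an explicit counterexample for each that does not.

Neither implication holds.

(⇒) This fails: take s = 11. Certainly 11 ∣ 11, but 15 ∤ 11.

(⇐) This fails: take s = 105. Both 15 ∣ 105 and 21 ∣ 105, yet 105 is not a multiple of 11 (since 105 = 9·11 + 6), so 11 ∤ 105.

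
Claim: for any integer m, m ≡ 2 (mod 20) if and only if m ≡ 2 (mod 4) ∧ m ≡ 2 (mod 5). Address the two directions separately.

Both implications hold.

(⇒) Suppose m ≡ 2 (mod 20); write m = 20j + 2. Since 4 ∣ 20, reducing mod 4 gives m ≡ 2 (mod 4); since 5 ∣ 20, reducing mod 5 gives m ≡ 2 (mod 5).

(⇐) Conversely, if m ≡ 2 (mod 4) and m ≡ 2 (mod 5), then by the Chinese remainder theorem m ≡ 2 (mod 20). This is exactly m ≡ 2 (mod 20).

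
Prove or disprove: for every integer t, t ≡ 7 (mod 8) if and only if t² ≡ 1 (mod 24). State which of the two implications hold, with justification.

Neither direction holds.

Forward direction. This fails: take t = 15. Then 15 ≡ 7 (mod 8), but 15² = 225 ≡ 9 (mod 24), not 1.

Converse. This fails: take t = 1. Then 1² = 1 ≡ 1 (mod 24), yet 1 ≡ 1 (mod 8), not 7.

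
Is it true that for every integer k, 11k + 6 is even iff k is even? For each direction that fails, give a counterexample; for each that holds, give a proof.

(⟹) Suppose 11k + 6 is even. Since 11 is odd, 11k and k have the same parity, so 11k + 6 ≡ k + 6 (mod 2). As 6 is even, 11k + 6 is even exactly when k is even. Thus k is even.

(⟸) Conversely, suppose k is even; write k = 2j. Then 11k + 6 = 11·(2j) + 6 = 2·11j + 6, which is even.

Both directions hold; the statement is true.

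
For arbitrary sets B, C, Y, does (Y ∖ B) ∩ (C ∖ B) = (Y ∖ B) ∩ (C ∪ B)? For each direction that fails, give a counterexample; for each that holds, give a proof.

(⟸) Let x ∈ (Y ∖ B) ∩ (C ∪ B). Then x ∈ C ∩ Y and x ∉ B, from which x ∈ (Y ∖ B) ∩ (C ∖ B).

(⟹) Let x ∈ (Y ∖ B) ∩ (C ∖ B). Then x ∈ C ∩ Y and x ∉ B, from which x ∈ (Y ∖ B) ∩ (C ∪ B).

Both inclusions hold.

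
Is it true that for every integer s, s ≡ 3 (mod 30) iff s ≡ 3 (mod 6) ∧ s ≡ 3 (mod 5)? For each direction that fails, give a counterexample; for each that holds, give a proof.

Both implications hold.

(→) Suppose s ≡ 3 (mod 30); write s = 30j + 3. Since 6 ∣ 30, reducing mod 6 gives s ≡ 3 (mod 6); since 5 ∣ 30, reducing mod 5 gives s ≡ 3 (mod 5).

(←) Conversely, if s ≡ 3 (mod 6) and s ≡ 3 (mod 5), then by the Chinese remainder theorem s ≡ 3 (mod 30). This is exactly s ≡ 3 (mod 30).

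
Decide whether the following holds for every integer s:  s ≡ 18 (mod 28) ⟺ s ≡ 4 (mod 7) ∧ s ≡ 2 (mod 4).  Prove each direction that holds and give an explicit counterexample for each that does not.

Both directions hold; the statement is true.

(⟹) Suppose s ≡ 18 (mod 28); write s = 28j + 18. Since 7 ∣ 28, reducing mod 7 gives s ≡ 18 ≡ 4 (mod 7); since 4 ∣ 28, reducing mod 4 gives s ≡ 18 ≡ 2 (mod 4).

(⟸) Conversely, if s ≡ 4 (mod 7) and s ≡ 2 (mod 4), then by the Chinese remainder theorem s ≡ 18 (mod 28). This is exactly s ≡ 18 (mod 28).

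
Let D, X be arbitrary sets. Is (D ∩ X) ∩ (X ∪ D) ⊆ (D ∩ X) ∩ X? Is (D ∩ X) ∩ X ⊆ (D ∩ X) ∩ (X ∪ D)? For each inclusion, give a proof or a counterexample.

Both inclusions hold.

(⊆) Let x ∈ (D ∩ X) ∩ (X ∪ D). Then x ∈ D ∩ X, from which x ∈ (D ∩ X) ∩ X.

(⊇) Let x ∈ (D ∩ X) ∩ X. Then x ∈ D ∩ X, from which x ∈ (D ∩ X) ∩ (X ∪ D).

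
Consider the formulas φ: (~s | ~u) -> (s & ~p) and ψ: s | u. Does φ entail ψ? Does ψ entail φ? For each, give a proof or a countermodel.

(⇒) holds; (⇐) fails.

(⟸) This fails. Under u = T, s = F, p = F, the left side is false but the right side is true.

(⟹) Assume the antecedent. If u is true, s | u reduces to true regardless of the other variables. If u is false, the antecedent forces (u = F, s = T, p = F), and s | u holds there. Either way s | u holds.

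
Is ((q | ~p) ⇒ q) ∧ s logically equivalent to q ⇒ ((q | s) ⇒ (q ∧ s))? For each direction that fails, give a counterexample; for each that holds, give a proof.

[⇒] Assume the antecedent. If s is true, q ⇒ ((q | s) ⇒ (q ∧ s)) reduces to true regardless of the other variables. If s is false, the antecedent cannot hold. Either way q ⇒ ((q | s) ⇒ (q ∧ s)) holds.

[⇐] This fails. Under s = F, p = F, q = F, the left side is false but the right side is true.

Only the forward direction holds.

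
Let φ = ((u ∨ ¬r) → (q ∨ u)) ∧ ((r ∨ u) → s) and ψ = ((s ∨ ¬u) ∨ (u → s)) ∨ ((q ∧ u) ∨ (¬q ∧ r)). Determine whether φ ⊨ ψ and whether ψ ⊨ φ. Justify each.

The forward direction holds; the converse fails.

(→) Assume the antecedent. If s is true, the consequent reduces to true regardless of the other variables. If s is false, the antecedent forces (r = F, u = F, s = F, q = T), and the consequent holds there. Either way the consequent holds.

(←) This fails. Under r = F, u = F, s = F, q = F, the left side is false but the right side is true.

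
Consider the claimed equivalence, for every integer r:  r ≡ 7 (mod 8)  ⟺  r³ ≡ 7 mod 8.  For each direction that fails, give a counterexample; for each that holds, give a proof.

Converse. For the converse, argue contrapositively. If r ≢ 7 (mod 8), then r is congruent to one of 0, 1, 2, 3, 4, 5, 6 modulo 8, and these give r³ ≡ 0, 1, 0, 3, 0, 5, 0 respectively — never 7.

Forward direction. Suppose r ≡ 7 (mod 8). Write r = 8j + 7. Then (8j + 7)³ = 512j³ + 1344j² + 1176j + 343 = 8(64j³ + 168j² + 147j + 42) + 7, so r³ ≡ 7 (mod 8).

The biconditional holds.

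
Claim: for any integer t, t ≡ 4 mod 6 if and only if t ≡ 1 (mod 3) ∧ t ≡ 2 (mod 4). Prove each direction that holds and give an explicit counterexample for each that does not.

Not equivalent: only (⇐) holds.

[⇒] This fails: t = 4 gives 4 ≡ 4 (mod 6) but 4 ≡ 0 (mod 4), so the conjunction on the right does not hold.

[⇐] Conversely, if t ≡ 1 (mod 3) and t ≡ 2 (mod 4), then by the Chinese remainder theorem t ≡ 10 (mod 12). Since 10 ≡ 4 (mod 6) and 6 ∣ 12, we get t ≡ 4 (mod 6).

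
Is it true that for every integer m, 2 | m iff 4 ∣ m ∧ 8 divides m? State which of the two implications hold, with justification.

(⟸) Suppose 4 ∣ m and 8 ∣ m. Any common multiple of 4 and 8 is a multiple of their lcm; here lcm(4, 8) = 4·8/gcd(4, 8) = 32/4 = 8, so 8 ∣ m. Since 2 ∣ 8, it follows that 2 ∣ m.

(⟹) This fails: take m = 2. Certainly 2 ∣ 2, but 4 ∤ 2.

(⇒) fails; (⇐) holds.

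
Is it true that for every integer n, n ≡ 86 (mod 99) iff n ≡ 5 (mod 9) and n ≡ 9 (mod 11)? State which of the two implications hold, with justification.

Both implications hold.

(⟹) Suppose n ≡ 86 (mod 99); write n = 99j + 86. Since 9 ∣ 99, reducing mod 9 gives n ≡ 86 ≡ 5 (mod 9); since 11 ∣ 99, reducing mod 11 gives n ≡ 86 ≡ 9 (mod 11).

(⟸) Conversely, if n ≡ 5 (mod 9) and n ≡ 9 (mod 11), then by the Chinese remainder theorem n ≡ 86 (mod 99). This is exactly n ≡ 86 (mod 99).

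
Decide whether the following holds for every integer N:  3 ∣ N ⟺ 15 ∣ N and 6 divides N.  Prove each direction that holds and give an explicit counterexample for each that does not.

(⟸) Suppose 15 ∣ N and 6 ∣ N. Any common multiple of 15 and 6 is a multiple of their lcm; here lcm(15, 6) = 15·6/gcd(15, 6) = 90/3 = 30, so 30 ∣ N. Since 3 ∣ 30, it follows that 3 ∣ N.

(⟹) This fails: take N = 3. Certainly 3 ∣ 3, but 15 ∤ 3.

The forward direction fails; the converse holds.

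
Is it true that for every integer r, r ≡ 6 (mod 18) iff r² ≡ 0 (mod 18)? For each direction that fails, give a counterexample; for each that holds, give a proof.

Not equivalent: only (⇒) holds.

(⇒) Suppose r ≡ 6 (mod 18). Write r = 18j + 6. Then (18j + 6)² = 324j² + 216j + 36 = 18(18j² + 12j + 2) + 0, so r² ≡ 0 (mod 18).

(⇐) This fails: take r = 0. Then 0² = 0 ≡ 0 (mod 18), yet 0 ≡ 0 (mod 18), not 6.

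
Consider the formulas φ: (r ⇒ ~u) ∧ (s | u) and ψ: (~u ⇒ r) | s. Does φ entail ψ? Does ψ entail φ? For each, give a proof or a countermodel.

[⇐] This fails. Under u = F, s = F, r = T, the left side is false but the right side is true.

[⇒] Assume the antecedent. If u is true, (~u ⇒ r) | s reduces to true regardless of the other variables. If u is false, the antecedent forces (u = F, s = T, r = F) or (u = F, s = T, r = T), and (~u ⇒ r) | s holds there. Either way (~u ⇒ r) | s holds.

Only the forward direction holds.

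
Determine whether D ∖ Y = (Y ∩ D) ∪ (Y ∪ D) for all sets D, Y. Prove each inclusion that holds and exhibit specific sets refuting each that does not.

Forward inclusion. Let x ∈ D ∖ Y. Then x ∈ D and x ∉ Y, from which x ∈ (Y ∩ D) ∪ (Y ∪ D).

Reverse inclusion. This inclusion fails. Take D = ∅, Y = {1}; then 1 ∈ (Y ∩ D) ∪ (Y ∪ D) but 1 ∉ D ∖ Y.

(⊆) holds; (⊇) fails.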